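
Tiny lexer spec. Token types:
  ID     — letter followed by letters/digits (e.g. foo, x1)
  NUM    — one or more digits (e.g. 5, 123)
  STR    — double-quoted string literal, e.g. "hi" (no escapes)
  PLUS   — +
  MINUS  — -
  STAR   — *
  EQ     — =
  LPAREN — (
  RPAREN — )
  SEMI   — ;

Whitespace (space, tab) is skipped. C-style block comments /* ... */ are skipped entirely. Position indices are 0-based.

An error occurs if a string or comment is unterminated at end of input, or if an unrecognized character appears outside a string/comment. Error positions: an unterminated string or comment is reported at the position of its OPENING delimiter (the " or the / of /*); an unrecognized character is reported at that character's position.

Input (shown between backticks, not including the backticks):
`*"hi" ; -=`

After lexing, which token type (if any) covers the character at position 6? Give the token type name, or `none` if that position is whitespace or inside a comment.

Answer: SEMI

Derivation:
pos=0: emit STAR '*'
pos=1: enter STRING mode
pos=1: emit STR "hi" (now at pos=5)
pos=6: emit SEMI ';'
pos=8: emit MINUS '-'
pos=9: emit EQ '='
DONE. 5 tokens: [STAR, STR, SEMI, MINUS, EQ]
Position 6: char is ';' -> SEMI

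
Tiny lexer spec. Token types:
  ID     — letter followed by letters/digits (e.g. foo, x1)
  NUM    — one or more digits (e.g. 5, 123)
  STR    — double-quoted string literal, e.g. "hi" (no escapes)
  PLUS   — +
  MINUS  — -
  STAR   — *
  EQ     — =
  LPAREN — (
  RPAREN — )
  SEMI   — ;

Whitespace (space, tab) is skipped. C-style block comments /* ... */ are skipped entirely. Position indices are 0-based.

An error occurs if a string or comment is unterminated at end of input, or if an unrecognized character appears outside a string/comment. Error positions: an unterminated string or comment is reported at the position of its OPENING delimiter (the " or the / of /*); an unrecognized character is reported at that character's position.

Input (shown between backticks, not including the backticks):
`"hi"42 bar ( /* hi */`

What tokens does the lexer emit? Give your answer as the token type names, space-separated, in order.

Answer: STR NUM ID LPAREN

Derivation:
pos=0: enter STRING mode
pos=0: emit STR "hi" (now at pos=4)
pos=4: emit NUM '42' (now at pos=6)
pos=7: emit ID 'bar' (now at pos=10)
pos=11: emit LPAREN '('
pos=13: enter COMMENT mode (saw '/*')
exit COMMENT mode (now at pos=21)
DONE. 4 tokens: [STR, NUM, ID, LPAREN]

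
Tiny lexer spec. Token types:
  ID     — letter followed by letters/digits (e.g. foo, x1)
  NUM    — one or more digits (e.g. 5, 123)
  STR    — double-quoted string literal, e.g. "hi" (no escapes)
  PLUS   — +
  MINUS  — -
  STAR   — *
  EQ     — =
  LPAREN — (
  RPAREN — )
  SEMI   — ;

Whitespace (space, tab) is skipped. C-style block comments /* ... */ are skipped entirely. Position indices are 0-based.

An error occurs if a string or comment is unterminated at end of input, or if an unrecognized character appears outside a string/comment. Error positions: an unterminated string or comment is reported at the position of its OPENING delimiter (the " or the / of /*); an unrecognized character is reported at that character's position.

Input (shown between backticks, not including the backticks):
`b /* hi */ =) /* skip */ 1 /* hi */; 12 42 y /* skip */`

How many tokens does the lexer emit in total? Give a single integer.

Answer: 8

Derivation:
pos=0: emit ID 'b' (now at pos=1)
pos=2: enter COMMENT mode (saw '/*')
exit COMMENT mode (now at pos=10)
pos=11: emit EQ '='
pos=12: emit RPAREN ')'
pos=14: enter COMMENT mode (saw '/*')
exit COMMENT mode (now at pos=24)
pos=25: emit NUM '1' (now at pos=26)
pos=27: enter COMMENT mode (saw '/*')
exit COMMENT mode (now at pos=35)
pos=35: emit SEMI ';'
pos=37: emit NUM '12' (now at pos=39)
pos=40: emit NUM '42' (now at pos=42)
pos=43: emit ID 'y' (now at pos=44)
pos=45: enter COMMENT mode (saw '/*')
exit COMMENT mode (now at pos=55)
DONE. 8 tokens: [ID, EQ, RPAREN, NUM, SEMI, NUM, NUM, ID]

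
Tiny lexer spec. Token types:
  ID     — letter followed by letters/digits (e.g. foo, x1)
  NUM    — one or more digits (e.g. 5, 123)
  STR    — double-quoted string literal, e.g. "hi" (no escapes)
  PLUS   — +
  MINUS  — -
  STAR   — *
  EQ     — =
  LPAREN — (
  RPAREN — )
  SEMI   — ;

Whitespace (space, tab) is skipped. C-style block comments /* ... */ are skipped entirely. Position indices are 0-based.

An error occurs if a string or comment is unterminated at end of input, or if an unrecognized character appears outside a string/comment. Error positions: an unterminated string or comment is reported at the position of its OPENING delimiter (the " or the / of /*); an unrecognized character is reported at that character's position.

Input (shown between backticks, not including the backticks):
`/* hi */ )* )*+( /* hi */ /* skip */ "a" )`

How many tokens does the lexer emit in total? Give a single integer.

Answer: 8

Derivation:
pos=0: enter COMMENT mode (saw '/*')
exit COMMENT mode (now at pos=8)
pos=9: emit RPAREN ')'
pos=10: emit STAR '*'
pos=12: emit RPAREN ')'
pos=13: emit STAR '*'
pos=14: emit PLUS '+'
pos=15: emit LPAREN '('
pos=17: enter COMMENT mode (saw '/*')
exit COMMENT mode (now at pos=25)
pos=26: enter COMMENT mode (saw '/*')
exit COMMENT mode (now at pos=36)
pos=37: enter STRING mode
pos=37: emit STR "a" (now at pos=40)
pos=41: emit RPAREN ')'
DONE. 8 tokens: [RPAREN, STAR, RPAREN, STAR, PLUS, LPAREN, STR, RPAREN]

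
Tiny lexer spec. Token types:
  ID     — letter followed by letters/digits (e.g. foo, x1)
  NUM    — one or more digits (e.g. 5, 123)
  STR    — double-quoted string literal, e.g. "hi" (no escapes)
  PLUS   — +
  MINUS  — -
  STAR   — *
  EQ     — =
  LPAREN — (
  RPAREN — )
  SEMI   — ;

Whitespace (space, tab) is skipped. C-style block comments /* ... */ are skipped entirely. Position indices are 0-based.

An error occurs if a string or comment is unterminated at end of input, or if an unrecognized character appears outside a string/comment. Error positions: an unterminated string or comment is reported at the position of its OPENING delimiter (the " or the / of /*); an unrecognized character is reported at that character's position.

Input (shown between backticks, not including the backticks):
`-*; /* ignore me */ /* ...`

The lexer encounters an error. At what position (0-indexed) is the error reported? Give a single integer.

Answer: 20

Derivation:
pos=0: emit MINUS '-'
pos=1: emit STAR '*'
pos=2: emit SEMI ';'
pos=4: enter COMMENT mode (saw '/*')
exit COMMENT mode (now at pos=19)
pos=20: enter COMMENT mode (saw '/*')
pos=20: ERROR — unterminated comment (reached EOF)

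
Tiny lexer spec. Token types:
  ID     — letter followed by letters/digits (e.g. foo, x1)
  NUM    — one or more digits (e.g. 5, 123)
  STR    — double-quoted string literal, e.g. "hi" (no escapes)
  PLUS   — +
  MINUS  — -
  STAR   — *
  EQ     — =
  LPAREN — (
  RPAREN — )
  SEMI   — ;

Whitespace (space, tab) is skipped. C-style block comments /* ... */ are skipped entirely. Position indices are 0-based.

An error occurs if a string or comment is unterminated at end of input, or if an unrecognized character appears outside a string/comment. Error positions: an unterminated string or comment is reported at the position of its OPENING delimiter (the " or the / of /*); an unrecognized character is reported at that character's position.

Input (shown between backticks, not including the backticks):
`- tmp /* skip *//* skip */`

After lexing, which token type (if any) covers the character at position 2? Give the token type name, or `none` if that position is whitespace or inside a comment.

Answer: ID

Derivation:
pos=0: emit MINUS '-'
pos=2: emit ID 'tmp' (now at pos=5)
pos=6: enter COMMENT mode (saw '/*')
exit COMMENT mode (now at pos=16)
pos=16: enter COMMENT mode (saw '/*')
exit COMMENT mode (now at pos=26)
DONE. 2 tokens: [MINUS, ID]
Position 2: char is 't' -> ID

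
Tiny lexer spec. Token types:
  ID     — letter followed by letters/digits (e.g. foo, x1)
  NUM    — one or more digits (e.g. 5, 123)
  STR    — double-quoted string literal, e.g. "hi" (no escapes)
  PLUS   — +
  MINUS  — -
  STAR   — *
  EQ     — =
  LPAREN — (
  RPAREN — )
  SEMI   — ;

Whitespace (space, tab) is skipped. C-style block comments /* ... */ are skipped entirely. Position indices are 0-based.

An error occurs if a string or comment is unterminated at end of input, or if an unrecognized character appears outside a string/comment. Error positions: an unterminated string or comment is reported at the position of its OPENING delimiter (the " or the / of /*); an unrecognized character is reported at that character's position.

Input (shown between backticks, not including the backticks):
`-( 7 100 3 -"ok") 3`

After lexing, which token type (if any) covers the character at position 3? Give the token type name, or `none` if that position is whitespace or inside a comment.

Answer: NUM

Derivation:
pos=0: emit MINUS '-'
pos=1: emit LPAREN '('
pos=3: emit NUM '7' (now at pos=4)
pos=5: emit NUM '100' (now at pos=8)
pos=9: emit NUM '3' (now at pos=10)
pos=11: emit MINUS '-'
pos=12: enter STRING mode
pos=12: emit STR "ok" (now at pos=16)
pos=16: emit RPAREN ')'
pos=18: emit NUM '3' (now at pos=19)
DONE. 9 tokens: [MINUS, LPAREN, NUM, NUM, NUM, MINUS, STR, RPAREN, NUM]
Position 3: char is '7' -> NUM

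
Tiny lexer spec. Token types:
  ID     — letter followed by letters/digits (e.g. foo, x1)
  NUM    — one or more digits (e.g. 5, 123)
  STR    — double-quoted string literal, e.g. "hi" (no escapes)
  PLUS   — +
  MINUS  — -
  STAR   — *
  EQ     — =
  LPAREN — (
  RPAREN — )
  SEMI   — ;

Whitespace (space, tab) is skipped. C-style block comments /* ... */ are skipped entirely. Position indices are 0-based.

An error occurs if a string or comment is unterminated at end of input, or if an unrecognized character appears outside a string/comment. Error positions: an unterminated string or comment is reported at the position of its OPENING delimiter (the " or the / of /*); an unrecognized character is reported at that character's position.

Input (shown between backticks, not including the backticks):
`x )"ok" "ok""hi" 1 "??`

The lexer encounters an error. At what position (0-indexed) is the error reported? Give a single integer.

pos=0: emit ID 'x' (now at pos=1)
pos=2: emit RPAREN ')'
pos=3: enter STRING mode
pos=3: emit STR "ok" (now at pos=7)
pos=8: enter STRING mode
pos=8: emit STR "ok" (now at pos=12)
pos=12: enter STRING mode
pos=12: emit STR "hi" (now at pos=16)
pos=17: emit NUM '1' (now at pos=18)
pos=19: enter STRING mode
pos=19: ERROR — unterminated string

Answer: 19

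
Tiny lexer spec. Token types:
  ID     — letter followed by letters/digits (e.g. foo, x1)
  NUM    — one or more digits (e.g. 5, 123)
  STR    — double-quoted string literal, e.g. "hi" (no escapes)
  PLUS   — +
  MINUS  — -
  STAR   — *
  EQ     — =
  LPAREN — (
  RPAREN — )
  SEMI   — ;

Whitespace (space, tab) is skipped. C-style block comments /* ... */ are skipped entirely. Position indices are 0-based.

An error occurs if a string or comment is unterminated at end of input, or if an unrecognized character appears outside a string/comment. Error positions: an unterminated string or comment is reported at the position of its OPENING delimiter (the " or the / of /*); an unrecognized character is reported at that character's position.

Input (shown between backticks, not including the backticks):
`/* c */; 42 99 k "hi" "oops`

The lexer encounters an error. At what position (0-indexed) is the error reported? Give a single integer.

Answer: 22

Derivation:
pos=0: enter COMMENT mode (saw '/*')
exit COMMENT mode (now at pos=7)
pos=7: emit SEMI ';'
pos=9: emit NUM '42' (now at pos=11)
pos=12: emit NUM '99' (now at pos=14)
pos=15: emit ID 'k' (now at pos=16)
pos=17: enter STRING mode
pos=17: emit STR "hi" (now at pos=21)
pos=22: enter STRING mode
pos=22: ERROR — unterminated string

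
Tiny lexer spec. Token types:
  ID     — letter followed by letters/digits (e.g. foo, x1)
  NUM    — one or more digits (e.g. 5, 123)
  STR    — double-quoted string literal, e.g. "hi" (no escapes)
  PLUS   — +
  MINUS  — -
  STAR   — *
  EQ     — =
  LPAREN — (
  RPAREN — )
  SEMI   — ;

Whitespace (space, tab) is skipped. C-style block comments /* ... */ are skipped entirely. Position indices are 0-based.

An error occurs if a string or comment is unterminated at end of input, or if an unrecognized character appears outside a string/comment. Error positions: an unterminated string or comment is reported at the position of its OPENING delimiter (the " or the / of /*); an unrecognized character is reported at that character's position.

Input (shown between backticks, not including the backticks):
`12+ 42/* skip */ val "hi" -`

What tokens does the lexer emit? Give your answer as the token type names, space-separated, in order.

pos=0: emit NUM '12' (now at pos=2)
pos=2: emit PLUS '+'
pos=4: emit NUM '42' (now at pos=6)
pos=6: enter COMMENT mode (saw '/*')
exit COMMENT mode (now at pos=16)
pos=17: emit ID 'val' (now at pos=20)
pos=21: enter STRING mode
pos=21: emit STR "hi" (now at pos=25)
pos=26: emit MINUS '-'
DONE. 6 tokens: [NUM, PLUS, NUM, ID, STR, MINUS]

Answer: NUM PLUS NUM ID STR MINUS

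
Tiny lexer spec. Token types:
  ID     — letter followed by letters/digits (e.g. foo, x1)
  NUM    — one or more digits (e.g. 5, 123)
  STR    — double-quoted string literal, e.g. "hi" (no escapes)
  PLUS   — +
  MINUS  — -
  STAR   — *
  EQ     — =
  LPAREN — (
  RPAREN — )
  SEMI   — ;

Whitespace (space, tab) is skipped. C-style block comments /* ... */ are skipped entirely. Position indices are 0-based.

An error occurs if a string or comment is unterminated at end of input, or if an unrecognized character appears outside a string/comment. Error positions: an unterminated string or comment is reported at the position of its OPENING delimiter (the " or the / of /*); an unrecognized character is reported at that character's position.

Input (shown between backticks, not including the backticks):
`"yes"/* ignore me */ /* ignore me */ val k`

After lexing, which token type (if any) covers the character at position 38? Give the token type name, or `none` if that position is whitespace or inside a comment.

Answer: ID

Derivation:
pos=0: enter STRING mode
pos=0: emit STR "yes" (now at pos=5)
pos=5: enter COMMENT mode (saw '/*')
exit COMMENT mode (now at pos=20)
pos=21: enter COMMENT mode (saw '/*')
exit COMMENT mode (now at pos=36)
pos=37: emit ID 'val' (now at pos=40)
pos=41: emit ID 'k' (now at pos=42)
DONE. 3 tokens: [STR, ID, ID]
Position 38: char is 'a' -> ID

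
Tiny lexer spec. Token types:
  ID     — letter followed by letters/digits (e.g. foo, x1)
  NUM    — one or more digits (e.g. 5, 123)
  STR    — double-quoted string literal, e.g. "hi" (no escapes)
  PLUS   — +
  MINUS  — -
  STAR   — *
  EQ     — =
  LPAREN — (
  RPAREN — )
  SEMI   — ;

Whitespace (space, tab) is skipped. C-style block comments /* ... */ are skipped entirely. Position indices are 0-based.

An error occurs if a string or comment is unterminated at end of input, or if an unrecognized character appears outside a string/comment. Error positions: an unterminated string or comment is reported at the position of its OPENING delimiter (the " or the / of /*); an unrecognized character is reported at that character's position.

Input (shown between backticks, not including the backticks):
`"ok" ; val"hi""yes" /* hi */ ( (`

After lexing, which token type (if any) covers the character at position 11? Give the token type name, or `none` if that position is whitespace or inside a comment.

Answer: STR

Derivation:
pos=0: enter STRING mode
pos=0: emit STR "ok" (now at pos=4)
pos=5: emit SEMI ';'
pos=7: emit ID 'val' (now at pos=10)
pos=10: enter STRING mode
pos=10: emit STR "hi" (now at pos=14)
pos=14: enter STRING mode
pos=14: emit STR "yes" (now at pos=19)
pos=20: enter COMMENT mode (saw '/*')
exit COMMENT mode (now at pos=28)
pos=29: emit LPAREN '('
pos=31: emit LPAREN '('
DONE. 7 tokens: [STR, SEMI, ID, STR, STR, LPAREN, LPAREN]
Position 11: char is 'h' -> STR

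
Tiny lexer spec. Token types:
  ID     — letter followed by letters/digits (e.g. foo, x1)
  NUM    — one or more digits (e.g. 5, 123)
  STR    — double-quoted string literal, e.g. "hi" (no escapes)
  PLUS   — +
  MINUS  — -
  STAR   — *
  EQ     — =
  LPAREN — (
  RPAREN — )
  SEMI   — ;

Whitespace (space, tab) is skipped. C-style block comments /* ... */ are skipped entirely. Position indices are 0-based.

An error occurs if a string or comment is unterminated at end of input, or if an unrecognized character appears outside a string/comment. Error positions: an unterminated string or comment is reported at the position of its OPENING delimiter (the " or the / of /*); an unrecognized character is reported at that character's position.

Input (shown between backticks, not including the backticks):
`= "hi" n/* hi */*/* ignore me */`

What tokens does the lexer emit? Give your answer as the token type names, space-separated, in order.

Answer: EQ STR ID STAR

Derivation:
pos=0: emit EQ '='
pos=2: enter STRING mode
pos=2: emit STR "hi" (now at pos=6)
pos=7: emit ID 'n' (now at pos=8)
pos=8: enter COMMENT mode (saw '/*')
exit COMMENT mode (now at pos=16)
pos=16: emit STAR '*'
pos=17: enter COMMENT mode (saw '/*')
exit COMMENT mode (now at pos=32)
DONE. 4 tokens: [EQ, STR, ID, STAR]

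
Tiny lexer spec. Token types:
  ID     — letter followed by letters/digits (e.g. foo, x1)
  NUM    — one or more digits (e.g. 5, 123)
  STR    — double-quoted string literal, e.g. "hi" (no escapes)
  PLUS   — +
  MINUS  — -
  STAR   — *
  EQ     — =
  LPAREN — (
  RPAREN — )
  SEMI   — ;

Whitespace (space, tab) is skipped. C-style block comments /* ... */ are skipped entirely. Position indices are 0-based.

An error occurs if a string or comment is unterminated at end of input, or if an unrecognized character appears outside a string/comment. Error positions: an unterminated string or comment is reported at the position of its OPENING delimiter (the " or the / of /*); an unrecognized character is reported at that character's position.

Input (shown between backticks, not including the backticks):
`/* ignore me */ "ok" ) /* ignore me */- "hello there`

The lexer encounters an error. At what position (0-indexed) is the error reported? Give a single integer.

pos=0: enter COMMENT mode (saw '/*')
exit COMMENT mode (now at pos=15)
pos=16: enter STRING mode
pos=16: emit STR "ok" (now at pos=20)
pos=21: emit RPAREN ')'
pos=23: enter COMMENT mode (saw '/*')
exit COMMENT mode (now at pos=38)
pos=38: emit MINUS '-'
pos=40: enter STRING mode
pos=40: ERROR — unterminated string

Answer: 40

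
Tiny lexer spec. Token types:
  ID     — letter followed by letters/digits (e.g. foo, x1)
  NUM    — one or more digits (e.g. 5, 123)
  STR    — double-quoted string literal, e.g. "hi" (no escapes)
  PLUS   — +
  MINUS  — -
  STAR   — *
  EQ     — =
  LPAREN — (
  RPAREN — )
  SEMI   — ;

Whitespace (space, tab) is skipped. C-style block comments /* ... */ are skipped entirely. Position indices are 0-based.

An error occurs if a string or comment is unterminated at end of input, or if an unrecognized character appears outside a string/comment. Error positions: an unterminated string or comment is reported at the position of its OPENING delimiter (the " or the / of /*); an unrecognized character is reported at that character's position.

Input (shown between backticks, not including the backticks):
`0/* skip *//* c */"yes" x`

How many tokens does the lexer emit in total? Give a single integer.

Answer: 3

Derivation:
pos=0: emit NUM '0' (now at pos=1)
pos=1: enter COMMENT mode (saw '/*')
exit COMMENT mode (now at pos=11)
pos=11: enter COMMENT mode (saw '/*')
exit COMMENT mode (now at pos=18)
pos=18: enter STRING mode
pos=18: emit STR "yes" (now at pos=23)
pos=24: emit ID 'x' (now at pos=25)
DONE. 3 tokens: [NUM, STR, ID]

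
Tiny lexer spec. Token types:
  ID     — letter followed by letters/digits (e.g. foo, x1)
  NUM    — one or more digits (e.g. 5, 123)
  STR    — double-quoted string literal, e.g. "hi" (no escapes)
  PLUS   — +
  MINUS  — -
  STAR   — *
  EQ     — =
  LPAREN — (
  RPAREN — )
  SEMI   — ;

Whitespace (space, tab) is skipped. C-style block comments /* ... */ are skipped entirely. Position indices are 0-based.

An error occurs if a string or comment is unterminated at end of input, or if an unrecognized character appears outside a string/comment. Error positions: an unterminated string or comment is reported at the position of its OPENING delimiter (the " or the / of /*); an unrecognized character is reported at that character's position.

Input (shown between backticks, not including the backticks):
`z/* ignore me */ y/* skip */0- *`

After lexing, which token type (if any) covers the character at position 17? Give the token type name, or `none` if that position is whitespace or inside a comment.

pos=0: emit ID 'z' (now at pos=1)
pos=1: enter COMMENT mode (saw '/*')
exit COMMENT mode (now at pos=16)
pos=17: emit ID 'y' (now at pos=18)
pos=18: enter COMMENT mode (saw '/*')
exit COMMENT mode (now at pos=28)
pos=28: emit NUM '0' (now at pos=29)
pos=29: emit MINUS '-'
pos=31: emit STAR '*'
DONE. 5 tokens: [ID, ID, NUM, MINUS, STAR]
Position 17: char is 'y' -> ID

Answer: ID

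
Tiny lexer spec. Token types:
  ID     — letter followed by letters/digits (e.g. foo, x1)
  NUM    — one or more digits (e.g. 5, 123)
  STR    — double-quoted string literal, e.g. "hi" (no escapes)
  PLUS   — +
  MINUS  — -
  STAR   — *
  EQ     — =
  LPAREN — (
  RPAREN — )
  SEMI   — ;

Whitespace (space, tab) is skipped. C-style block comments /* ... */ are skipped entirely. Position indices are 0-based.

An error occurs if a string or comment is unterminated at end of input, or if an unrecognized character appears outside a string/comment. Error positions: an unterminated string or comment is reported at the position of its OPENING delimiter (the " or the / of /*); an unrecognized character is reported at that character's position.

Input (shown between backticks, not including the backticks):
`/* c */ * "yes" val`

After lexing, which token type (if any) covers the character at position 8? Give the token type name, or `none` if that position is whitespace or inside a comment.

pos=0: enter COMMENT mode (saw '/*')
exit COMMENT mode (now at pos=7)
pos=8: emit STAR '*'
pos=10: enter STRING mode
pos=10: emit STR "yes" (now at pos=15)
pos=16: emit ID 'val' (now at pos=19)
DONE. 3 tokens: [STAR, STR, ID]
Position 8: char is '*' -> STAR

Answer: STAR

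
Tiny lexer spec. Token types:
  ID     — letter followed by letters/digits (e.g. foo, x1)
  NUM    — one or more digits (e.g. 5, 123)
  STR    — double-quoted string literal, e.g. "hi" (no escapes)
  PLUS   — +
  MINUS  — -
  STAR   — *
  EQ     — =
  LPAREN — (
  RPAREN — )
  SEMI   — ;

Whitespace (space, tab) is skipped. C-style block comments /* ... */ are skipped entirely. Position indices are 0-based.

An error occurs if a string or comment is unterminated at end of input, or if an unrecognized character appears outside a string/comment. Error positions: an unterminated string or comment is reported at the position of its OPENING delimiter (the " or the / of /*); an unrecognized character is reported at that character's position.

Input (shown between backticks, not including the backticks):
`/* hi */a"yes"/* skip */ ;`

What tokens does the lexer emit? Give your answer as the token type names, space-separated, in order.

pos=0: enter COMMENT mode (saw '/*')
exit COMMENT mode (now at pos=8)
pos=8: emit ID 'a' (now at pos=9)
pos=9: enter STRING mode
pos=9: emit STR "yes" (now at pos=14)
pos=14: enter COMMENT mode (saw '/*')
exit COMMENT mode (now at pos=24)
pos=25: emit SEMI ';'
DONE. 3 tokens: [ID, STR, SEMI]

Answer: ID STR SEMI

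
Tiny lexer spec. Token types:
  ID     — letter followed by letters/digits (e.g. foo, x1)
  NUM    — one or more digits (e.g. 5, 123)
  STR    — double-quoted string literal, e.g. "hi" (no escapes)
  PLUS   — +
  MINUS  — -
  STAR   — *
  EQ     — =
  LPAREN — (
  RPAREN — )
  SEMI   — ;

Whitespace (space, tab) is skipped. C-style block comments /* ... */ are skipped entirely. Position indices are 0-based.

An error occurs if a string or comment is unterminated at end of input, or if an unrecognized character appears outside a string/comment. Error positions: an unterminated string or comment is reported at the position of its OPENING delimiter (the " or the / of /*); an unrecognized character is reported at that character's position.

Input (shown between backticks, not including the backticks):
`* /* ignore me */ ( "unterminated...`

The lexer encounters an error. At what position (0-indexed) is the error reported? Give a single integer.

pos=0: emit STAR '*'
pos=2: enter COMMENT mode (saw '/*')
exit COMMENT mode (now at pos=17)
pos=18: emit LPAREN '('
pos=20: enter STRING mode
pos=20: ERROR — unterminated string

Answer: 20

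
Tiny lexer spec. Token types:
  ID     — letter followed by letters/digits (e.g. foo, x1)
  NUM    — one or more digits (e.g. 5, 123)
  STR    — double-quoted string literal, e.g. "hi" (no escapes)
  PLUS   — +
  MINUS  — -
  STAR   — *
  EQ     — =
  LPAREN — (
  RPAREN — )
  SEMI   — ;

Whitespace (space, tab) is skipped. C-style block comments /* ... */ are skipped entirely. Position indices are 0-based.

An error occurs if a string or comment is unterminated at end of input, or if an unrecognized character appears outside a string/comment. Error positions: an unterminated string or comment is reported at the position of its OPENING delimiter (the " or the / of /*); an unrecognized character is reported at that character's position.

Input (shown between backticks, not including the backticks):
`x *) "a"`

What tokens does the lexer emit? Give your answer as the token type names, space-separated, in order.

pos=0: emit ID 'x' (now at pos=1)
pos=2: emit STAR '*'
pos=3: emit RPAREN ')'
pos=5: enter STRING mode
pos=5: emit STR "a" (now at pos=8)
DONE. 4 tokens: [ID, STAR, RPAREN, STR]

Answer: ID STAR RPAREN STR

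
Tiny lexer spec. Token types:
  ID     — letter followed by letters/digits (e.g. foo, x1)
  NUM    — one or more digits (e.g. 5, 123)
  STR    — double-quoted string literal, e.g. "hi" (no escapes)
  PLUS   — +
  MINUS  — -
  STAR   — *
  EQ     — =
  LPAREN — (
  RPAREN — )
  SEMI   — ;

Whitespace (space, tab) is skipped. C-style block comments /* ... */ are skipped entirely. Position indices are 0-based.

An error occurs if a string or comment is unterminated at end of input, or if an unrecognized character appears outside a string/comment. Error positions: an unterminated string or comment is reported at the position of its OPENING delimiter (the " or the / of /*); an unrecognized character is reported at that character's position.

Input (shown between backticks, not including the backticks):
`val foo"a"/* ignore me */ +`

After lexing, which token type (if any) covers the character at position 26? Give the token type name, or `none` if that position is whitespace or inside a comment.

Answer: PLUS

Derivation:
pos=0: emit ID 'val' (now at pos=3)
pos=4: emit ID 'foo' (now at pos=7)
pos=7: enter STRING mode
pos=7: emit STR "a" (now at pos=10)
pos=10: enter COMMENT mode (saw '/*')
exit COMMENT mode (now at pos=25)
pos=26: emit PLUS '+'
DONE. 4 tokens: [ID, ID, STR, PLUS]
Position 26: char is '+' -> PLUS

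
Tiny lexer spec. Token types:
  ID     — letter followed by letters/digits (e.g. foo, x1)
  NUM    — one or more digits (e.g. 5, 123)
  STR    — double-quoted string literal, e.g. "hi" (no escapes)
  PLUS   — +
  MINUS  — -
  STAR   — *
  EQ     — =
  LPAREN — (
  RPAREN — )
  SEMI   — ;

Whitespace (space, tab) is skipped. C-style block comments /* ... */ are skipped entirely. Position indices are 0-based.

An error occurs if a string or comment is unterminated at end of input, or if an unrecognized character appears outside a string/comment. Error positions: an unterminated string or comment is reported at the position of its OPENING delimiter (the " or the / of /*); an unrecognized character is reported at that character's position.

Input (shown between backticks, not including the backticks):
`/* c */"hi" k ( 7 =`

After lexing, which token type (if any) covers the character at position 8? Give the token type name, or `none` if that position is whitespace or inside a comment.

Answer: STR

Derivation:
pos=0: enter COMMENT mode (saw '/*')
exit COMMENT mode (now at pos=7)
pos=7: enter STRING mode
pos=7: emit STR "hi" (now at pos=11)
pos=12: emit ID 'k' (now at pos=13)
pos=14: emit LPAREN '('
pos=16: emit NUM '7' (now at pos=17)
pos=18: emit EQ '='
DONE. 5 tokens: [STR, ID, LPAREN, NUM, EQ]
Position 8: char is 'h' -> STR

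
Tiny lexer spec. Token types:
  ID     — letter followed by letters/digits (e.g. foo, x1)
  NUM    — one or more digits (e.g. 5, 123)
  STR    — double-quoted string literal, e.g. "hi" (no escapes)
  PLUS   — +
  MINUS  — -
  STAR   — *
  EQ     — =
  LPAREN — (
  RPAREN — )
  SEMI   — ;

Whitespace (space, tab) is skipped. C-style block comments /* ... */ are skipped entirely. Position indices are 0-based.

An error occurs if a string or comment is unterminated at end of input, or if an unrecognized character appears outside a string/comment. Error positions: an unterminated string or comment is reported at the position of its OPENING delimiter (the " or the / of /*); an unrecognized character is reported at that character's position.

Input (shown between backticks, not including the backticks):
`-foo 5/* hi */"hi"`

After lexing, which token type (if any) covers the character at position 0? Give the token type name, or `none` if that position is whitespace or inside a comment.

pos=0: emit MINUS '-'
pos=1: emit ID 'foo' (now at pos=4)
pos=5: emit NUM '5' (now at pos=6)
pos=6: enter COMMENT mode (saw '/*')
exit COMMENT mode (now at pos=14)
pos=14: enter STRING mode
pos=14: emit STR "hi" (now at pos=18)
DONE. 4 tokens: [MINUS, ID, NUM, STR]
Position 0: char is '-' -> MINUS

Answer: MINUS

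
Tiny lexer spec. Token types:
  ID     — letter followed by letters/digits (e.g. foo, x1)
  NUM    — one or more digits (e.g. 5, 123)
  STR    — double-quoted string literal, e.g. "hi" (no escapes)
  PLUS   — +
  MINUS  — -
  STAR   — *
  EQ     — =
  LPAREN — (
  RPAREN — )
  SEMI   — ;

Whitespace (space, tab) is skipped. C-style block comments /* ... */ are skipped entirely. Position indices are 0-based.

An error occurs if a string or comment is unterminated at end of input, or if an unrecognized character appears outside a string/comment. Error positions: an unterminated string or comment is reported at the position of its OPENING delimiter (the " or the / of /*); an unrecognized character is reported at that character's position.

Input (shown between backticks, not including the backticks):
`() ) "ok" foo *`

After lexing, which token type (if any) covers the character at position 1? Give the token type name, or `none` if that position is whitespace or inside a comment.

Answer: RPAREN

Derivation:
pos=0: emit LPAREN '('
pos=1: emit RPAREN ')'
pos=3: emit RPAREN ')'
pos=5: enter STRING mode
pos=5: emit STR "ok" (now at pos=9)
pos=10: emit ID 'foo' (now at pos=13)
pos=14: emit STAR '*'
DONE. 6 tokens: [LPAREN, RPAREN, RPAREN, STR, ID, STAR]
Position 1: char is ')' -> RPAREN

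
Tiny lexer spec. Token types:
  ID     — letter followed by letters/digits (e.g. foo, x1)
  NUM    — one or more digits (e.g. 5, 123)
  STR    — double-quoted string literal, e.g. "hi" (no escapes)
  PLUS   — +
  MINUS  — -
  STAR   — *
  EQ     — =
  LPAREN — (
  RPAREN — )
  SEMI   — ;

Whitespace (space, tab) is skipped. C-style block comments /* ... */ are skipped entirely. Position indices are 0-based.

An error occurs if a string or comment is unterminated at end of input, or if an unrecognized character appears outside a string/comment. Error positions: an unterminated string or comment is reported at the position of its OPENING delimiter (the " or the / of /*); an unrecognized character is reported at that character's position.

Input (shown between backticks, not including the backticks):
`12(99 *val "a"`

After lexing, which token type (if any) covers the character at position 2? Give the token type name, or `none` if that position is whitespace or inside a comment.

Answer: LPAREN

Derivation:
pos=0: emit NUM '12' (now at pos=2)
pos=2: emit LPAREN '('
pos=3: emit NUM '99' (now at pos=5)
pos=6: emit STAR '*'
pos=7: emit ID 'val' (now at pos=10)
pos=11: enter STRING mode
pos=11: emit STR "a" (now at pos=14)
DONE. 6 tokens: [NUM, LPAREN, NUM, STAR, ID, STR]
Position 2: char is '(' -> LPAREN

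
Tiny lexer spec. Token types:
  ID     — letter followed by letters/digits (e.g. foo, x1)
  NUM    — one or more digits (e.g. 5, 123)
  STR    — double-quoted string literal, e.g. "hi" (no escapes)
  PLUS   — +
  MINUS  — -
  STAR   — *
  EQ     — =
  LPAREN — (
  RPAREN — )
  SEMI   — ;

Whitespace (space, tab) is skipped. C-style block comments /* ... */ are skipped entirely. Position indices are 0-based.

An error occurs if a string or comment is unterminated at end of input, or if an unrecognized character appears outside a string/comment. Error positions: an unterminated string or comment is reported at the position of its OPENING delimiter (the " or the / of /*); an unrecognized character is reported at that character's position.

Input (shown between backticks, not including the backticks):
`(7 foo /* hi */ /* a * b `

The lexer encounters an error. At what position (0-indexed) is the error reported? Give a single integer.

pos=0: emit LPAREN '('
pos=1: emit NUM '7' (now at pos=2)
pos=3: emit ID 'foo' (now at pos=6)
pos=7: enter COMMENT mode (saw '/*')
exit COMMENT mode (now at pos=15)
pos=16: enter COMMENT mode (saw '/*')
pos=16: ERROR — unterminated comment (reached EOF)

Answer: 16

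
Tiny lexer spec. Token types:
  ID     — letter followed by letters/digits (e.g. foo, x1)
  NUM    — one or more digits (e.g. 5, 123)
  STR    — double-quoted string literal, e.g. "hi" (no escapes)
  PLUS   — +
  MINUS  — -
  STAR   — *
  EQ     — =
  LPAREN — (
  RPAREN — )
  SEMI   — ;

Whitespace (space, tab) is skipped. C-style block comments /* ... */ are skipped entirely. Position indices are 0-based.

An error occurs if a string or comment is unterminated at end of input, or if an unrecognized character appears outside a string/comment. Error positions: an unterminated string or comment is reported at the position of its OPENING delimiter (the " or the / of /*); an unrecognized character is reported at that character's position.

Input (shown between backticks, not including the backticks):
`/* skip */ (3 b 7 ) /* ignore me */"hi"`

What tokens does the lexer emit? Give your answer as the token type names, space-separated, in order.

Answer: LPAREN NUM ID NUM RPAREN STR

Derivation:
pos=0: enter COMMENT mode (saw '/*')
exit COMMENT mode (now at pos=10)
pos=11: emit LPAREN '('
pos=12: emit NUM '3' (now at pos=13)
pos=14: emit ID 'b' (now at pos=15)
pos=16: emit NUM '7' (now at pos=17)
pos=18: emit RPAREN ')'
pos=20: enter COMMENT mode (saw '/*')
exit COMMENT mode (now at pos=35)
pos=35: enter STRING mode
pos=35: emit STR "hi" (now at pos=39)
DONE. 6 tokens: [LPAREN, NUM, ID, NUM, RPAREN, STR]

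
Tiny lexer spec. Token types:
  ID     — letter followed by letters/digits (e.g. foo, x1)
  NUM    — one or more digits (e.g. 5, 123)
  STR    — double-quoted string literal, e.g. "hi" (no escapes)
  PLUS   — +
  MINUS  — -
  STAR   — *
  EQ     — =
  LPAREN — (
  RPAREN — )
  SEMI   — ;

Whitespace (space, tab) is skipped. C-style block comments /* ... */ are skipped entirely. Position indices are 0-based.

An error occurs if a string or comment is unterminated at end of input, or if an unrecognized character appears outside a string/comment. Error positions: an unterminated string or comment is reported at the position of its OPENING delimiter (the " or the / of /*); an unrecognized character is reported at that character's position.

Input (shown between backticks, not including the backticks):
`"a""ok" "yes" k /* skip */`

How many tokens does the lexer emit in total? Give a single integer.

pos=0: enter STRING mode
pos=0: emit STR "a" (now at pos=3)
pos=3: enter STRING mode
pos=3: emit STR "ok" (now at pos=7)
pos=8: enter STRING mode
pos=8: emit STR "yes" (now at pos=13)
pos=14: emit ID 'k' (now at pos=15)
pos=16: enter COMMENT mode (saw '/*')
exit COMMENT mode (now at pos=26)
DONE. 4 tokens: [STR, STR, STR, ID]

Answer: 4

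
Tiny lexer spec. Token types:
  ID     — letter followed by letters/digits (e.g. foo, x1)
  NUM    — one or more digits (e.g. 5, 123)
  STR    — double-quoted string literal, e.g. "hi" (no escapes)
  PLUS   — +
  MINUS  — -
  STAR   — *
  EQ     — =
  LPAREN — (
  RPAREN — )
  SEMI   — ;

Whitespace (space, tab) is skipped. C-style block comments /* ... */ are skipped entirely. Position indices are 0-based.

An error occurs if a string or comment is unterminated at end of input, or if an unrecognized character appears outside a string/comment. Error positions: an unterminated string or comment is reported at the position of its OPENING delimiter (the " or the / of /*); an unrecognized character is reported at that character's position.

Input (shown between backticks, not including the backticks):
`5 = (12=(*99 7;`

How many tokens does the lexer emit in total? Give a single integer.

pos=0: emit NUM '5' (now at pos=1)
pos=2: emit EQ '='
pos=4: emit LPAREN '('
pos=5: emit NUM '12' (now at pos=7)
pos=7: emit EQ '='
pos=8: emit LPAREN '('
pos=9: emit STAR '*'
pos=10: emit NUM '99' (now at pos=12)
pos=13: emit NUM '7' (now at pos=14)
pos=14: emit SEMI ';'
DONE. 10 tokens: [NUM, EQ, LPAREN, NUM, EQ, LPAREN, STAR, NUM, NUM, SEMI]

Answer: 10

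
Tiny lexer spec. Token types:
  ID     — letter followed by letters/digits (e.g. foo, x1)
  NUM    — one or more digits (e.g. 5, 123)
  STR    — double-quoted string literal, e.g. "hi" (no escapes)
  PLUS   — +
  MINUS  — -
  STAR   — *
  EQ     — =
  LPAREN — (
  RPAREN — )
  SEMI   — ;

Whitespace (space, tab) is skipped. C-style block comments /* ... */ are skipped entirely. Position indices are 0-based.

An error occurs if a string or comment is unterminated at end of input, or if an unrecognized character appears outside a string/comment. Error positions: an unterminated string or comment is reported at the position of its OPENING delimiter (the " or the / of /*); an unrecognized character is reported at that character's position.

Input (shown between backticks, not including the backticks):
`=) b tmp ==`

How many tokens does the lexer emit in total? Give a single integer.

Answer: 6

Derivation:
pos=0: emit EQ '='
pos=1: emit RPAREN ')'
pos=3: emit ID 'b' (now at pos=4)
pos=5: emit ID 'tmp' (now at pos=8)
pos=9: emit EQ '='
pos=10: emit EQ '='
DONE. 6 tokens: [EQ, RPAREN, ID, ID, EQ, EQ]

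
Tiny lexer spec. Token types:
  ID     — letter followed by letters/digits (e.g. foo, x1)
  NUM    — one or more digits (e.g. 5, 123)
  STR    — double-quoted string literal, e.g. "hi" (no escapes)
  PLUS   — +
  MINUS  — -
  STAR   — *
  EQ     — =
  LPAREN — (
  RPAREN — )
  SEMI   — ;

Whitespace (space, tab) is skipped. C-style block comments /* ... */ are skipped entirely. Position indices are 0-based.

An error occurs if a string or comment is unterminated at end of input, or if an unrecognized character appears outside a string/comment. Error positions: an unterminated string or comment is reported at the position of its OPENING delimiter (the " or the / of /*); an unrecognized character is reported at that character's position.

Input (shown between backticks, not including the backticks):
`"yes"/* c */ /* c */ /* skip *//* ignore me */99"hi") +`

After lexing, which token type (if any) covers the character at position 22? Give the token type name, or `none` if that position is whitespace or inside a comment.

pos=0: enter STRING mode
pos=0: emit STR "yes" (now at pos=5)
pos=5: enter COMMENT mode (saw '/*')
exit COMMENT mode (now at pos=12)
pos=13: enter COMMENT mode (saw '/*')
exit COMMENT mode (now at pos=20)
pos=21: enter COMMENT mode (saw '/*')
exit COMMENT mode (now at pos=31)
pos=31: enter COMMENT mode (saw '/*')
exit COMMENT mode (now at pos=46)
pos=46: emit NUM '99' (now at pos=48)
pos=48: enter STRING mode
pos=48: emit STR "hi" (now at pos=52)
pos=52: emit RPAREN ')'
pos=54: emit PLUS '+'
DONE. 5 tokens: [STR, NUM, STR, RPAREN, PLUS]
Position 22: char is '*' -> none

Answer: none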